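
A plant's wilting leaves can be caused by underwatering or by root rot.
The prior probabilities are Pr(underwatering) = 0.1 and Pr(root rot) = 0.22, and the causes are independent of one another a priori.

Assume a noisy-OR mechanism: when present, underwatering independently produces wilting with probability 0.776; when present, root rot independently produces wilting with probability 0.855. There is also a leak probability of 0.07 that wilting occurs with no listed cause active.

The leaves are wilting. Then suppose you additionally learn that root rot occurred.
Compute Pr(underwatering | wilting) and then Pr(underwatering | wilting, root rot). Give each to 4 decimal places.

Pr(underwatering | wilting) ≈ 0.2737; Pr(underwatering | wilting, root rot) ≈ 0.1108

Under noisy-OR, P(wilting | causes) = 1 − (1−0.07)·∏(1−qᵢ) over the active causes.
Weight on underwatering=true, given the evidence: 0.061751 + 0.021335 = 0.083086
Normalizer over all consistent configurations: 0.07×0.9×0.78 + 0.86515×0.9×0.22 + 0.79168×0.1×0.78 + 0.969794×0.1×0.22 = 0.303526
P(underwatering | wilting) = 0.083086/0.303526 ≈ 0.2737

With the extra evidence:
P(wilting | root rot) = 0.86515×0.9 + 0.969794×0.1 = 0.778635 + 0.096979 = 0.875614
The underwatering-present share is 0.969794×0.1 = 0.096979.
Hence the posterior is 0.096979/0.875614 ≈ 0.1108.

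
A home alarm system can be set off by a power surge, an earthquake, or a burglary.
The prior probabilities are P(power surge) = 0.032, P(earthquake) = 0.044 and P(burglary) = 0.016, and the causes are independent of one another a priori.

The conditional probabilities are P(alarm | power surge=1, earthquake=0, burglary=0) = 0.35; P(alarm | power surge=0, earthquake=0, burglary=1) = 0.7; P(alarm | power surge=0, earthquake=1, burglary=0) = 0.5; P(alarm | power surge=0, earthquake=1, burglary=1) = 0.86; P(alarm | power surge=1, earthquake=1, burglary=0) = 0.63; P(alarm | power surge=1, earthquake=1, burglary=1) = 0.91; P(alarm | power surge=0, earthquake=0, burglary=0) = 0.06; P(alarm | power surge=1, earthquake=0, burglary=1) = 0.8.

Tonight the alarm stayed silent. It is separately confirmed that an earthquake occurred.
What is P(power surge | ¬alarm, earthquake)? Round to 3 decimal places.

P(power surge | ¬alarm, earthquake) ≈ 0.024

Enumerate the 4 (power surge, burglary) configurations and weight by the priors:
  P(¬alarm | earthquake) = 0.5·0.968·0.984 + 0.14·0.968·0.016 + 0.37·0.032·0.984 + 0.09·0.032·0.016
        = 0.476256 + 0.002168 + 0.011651 + 0.000046 = 0.490121
Keeping only the power surge-present terms gives 0.011697, so
  P(power surge | ¬alarm, earthquake) = 0.011697 / 0.490121 ≈ 0.024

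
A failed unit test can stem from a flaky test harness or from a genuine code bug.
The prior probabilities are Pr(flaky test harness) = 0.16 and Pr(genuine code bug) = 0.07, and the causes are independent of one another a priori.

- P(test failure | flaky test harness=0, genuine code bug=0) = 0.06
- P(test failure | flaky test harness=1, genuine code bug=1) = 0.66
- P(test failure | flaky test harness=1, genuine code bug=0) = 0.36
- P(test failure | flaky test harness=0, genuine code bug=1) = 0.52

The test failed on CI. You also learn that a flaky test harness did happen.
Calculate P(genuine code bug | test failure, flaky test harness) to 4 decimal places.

Sum P(test failure|·) weighted by the priors over both values of genuine code bug:
  P(test failure | flaky test harness) = 0.36×0.93 + 0.66×0.07
        = 0.334800 + 0.046200 = 0.381000
The terms with genuine code bug present sum to 0.046200, so
  P(genuine code bug | test failure, flaky test harness) = 0.046200 / 0.381000 ≈ 0.1213

P(genuine code bug | test failure, flaky test harness) ≈ 0.1213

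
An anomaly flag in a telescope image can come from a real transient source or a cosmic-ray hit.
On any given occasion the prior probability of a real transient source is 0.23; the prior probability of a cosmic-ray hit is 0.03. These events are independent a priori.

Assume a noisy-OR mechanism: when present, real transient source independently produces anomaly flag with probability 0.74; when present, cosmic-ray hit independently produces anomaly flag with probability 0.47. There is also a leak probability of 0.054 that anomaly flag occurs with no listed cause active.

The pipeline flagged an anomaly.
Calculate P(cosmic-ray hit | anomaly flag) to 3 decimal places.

P(cosmic-ray hit | anomaly flag) ≈ 0.077

Under noisy-OR, P(anomaly flag | causes) = 1 − (1−0.054)·∏(1−qᵢ) over the active causes.
P(anomaly flag) = 0.054*0.77*0.97 + 0.49862*0.77*0.03 + 0.75404*0.23*0.97 + 0.869641*0.23*0.03 = 0.040333 + 0.011518 + 0.168226 + 0.006001 = 0.226078
Of this, 0.017519 comes from 0.011518 + 0.006001 (the cosmic-ray hit=true cases).
P(cosmic-ray hit | anomaly flag) = 0.017519 / 0.226078 ≈ 0.077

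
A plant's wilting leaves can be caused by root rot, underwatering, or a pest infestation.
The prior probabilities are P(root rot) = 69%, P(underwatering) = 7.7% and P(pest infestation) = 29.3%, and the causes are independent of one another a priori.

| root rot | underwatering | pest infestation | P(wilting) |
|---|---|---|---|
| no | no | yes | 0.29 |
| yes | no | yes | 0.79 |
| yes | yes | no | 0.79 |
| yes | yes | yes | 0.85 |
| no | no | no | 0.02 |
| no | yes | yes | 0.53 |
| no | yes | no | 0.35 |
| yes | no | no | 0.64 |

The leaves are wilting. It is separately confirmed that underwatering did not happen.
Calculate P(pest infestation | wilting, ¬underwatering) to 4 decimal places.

Sum P(wilting|·) weighted by the priors over the 4 (root rot, pest infestation) configurations:
  P(wilting | ¬underwatering) = 0.02*0.31*0.707 + 0.29*0.31*0.293 + 0.64*0.69*0.707 + 0.79*0.69*0.293
        = 0.004383 + 0.026341 + 0.312211 + 0.159714 = 0.502649
Keeping only the pest infestation-present terms gives 0.186055, so
  P(pest infestation | wilting, ¬underwatering) = 0.186055 / 0.502649 ≈ 0.3701

P(pest infestation | wilting, ¬underwatering) ≈ 0.3701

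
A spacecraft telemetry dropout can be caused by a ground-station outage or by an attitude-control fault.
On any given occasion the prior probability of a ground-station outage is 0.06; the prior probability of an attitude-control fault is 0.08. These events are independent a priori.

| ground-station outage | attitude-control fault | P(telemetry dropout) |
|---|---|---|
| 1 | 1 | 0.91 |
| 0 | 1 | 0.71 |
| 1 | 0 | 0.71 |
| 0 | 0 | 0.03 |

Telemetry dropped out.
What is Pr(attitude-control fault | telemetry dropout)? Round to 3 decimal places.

By total probability over the 4 (ground-station outage, attitude-control fault) configurations:
  P(telemetry dropout) = 0.03·0.94·0.92 + 0.71·0.94·0.08 + 0.71·0.06·0.92 + 0.91·0.06·0.08
        = 0.025944 + 0.053392 + 0.039192 + 0.004368 = 0.122896
The terms with attitude-control fault present sum to 0.057760, so
  P(attitude-control fault | telemetry dropout) = 0.057760 / 0.122896 ≈ 0.470

Pr(attitude-control fault | telemetry dropout) ≈ 0.470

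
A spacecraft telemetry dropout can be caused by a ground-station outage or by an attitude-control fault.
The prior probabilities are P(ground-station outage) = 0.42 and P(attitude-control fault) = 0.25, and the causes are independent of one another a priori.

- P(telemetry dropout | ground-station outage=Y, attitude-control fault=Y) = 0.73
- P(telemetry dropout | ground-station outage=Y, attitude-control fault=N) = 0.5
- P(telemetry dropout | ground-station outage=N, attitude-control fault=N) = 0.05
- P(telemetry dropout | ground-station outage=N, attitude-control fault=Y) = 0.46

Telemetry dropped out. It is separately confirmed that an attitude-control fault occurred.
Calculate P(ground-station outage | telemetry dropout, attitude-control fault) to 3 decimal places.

By total probability over both values of ground-station outage:
  P(telemetry dropout | attitude-control fault) = 0.46·0.58 + 0.73·0.42
        = 0.266800 + 0.306600 = 0.573400
Configurations with ground-station outage contribute 0.306600, so
  P(ground-station outage | telemetry dropout, attitude-control fault) = 0.306600 / 0.573400 ≈ 0.535

P(ground-station outage | telemetry dropout, attitude-control fault) ≈ 0.535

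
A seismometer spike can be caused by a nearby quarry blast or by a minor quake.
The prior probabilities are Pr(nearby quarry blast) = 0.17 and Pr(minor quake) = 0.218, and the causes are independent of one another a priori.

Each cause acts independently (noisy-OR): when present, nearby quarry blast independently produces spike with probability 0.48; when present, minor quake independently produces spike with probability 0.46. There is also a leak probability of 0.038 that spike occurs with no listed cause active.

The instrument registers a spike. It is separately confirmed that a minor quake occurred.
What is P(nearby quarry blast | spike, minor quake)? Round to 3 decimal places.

P(nearby quarry blast | spike, minor quake) ≈ 0.237

Under noisy-OR, P(spike | causes) = 1 − (1−0.038)·∏(1−qᵢ) over the active causes.
For the numerator, keep only nearby quarry blast=true terms: 0.72987·0.17 = 0.124078
Normalizer over all consistent configurations: 0.48052·0.83 + 0.72987·0.17 = 0.522910
Posterior = 0.124078 / 0.522910 ≈ 0.237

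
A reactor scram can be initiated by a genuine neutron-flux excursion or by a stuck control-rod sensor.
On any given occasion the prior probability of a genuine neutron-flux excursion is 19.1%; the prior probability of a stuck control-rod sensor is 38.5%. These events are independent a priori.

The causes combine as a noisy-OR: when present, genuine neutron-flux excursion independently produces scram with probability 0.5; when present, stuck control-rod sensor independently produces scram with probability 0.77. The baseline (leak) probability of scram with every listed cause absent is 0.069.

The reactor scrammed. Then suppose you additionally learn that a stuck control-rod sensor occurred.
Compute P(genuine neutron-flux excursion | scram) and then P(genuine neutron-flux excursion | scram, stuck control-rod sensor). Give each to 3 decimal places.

Under noisy-OR, P(scram | causes) = 1 − (1−0.069)·∏(1−qᵢ) over the active causes.
Weight on genuine neutron-flux excursion=true, given the evidence: 0.062785 + 0.065662 = 0.128447
The normalizing constant is 0.069·0.809·0.615 + 0.78587·0.809·0.385 + 0.5345·0.191·0.615 + 0.892935·0.191·0.385 = 0.407548
Posterior = 0.128447 / 0.407548 ≈ 0.315

Now condition on the additional information:
For the numerator, keep only genuine neutron-flux excursion=true terms: 0.892935·0.191 = 0.170551
Denominator P(scram | stuck control-rod sensor): 0.78587·0.809 + 0.892935·0.191 = 0.806320
Posterior = 0.170551 / 0.806320 ≈ 0.212
Conditioning on stuck control-rod sensor lowers the posterior on genuine neutron-flux excursion: the classic explaining-away effect in a common-effect structure.

P(genuine neutron-flux excursion | scram) ≈ 0.315; P(genuine neutron-flux excursion | scram, stuck control-rod sensor) ≈ 0.212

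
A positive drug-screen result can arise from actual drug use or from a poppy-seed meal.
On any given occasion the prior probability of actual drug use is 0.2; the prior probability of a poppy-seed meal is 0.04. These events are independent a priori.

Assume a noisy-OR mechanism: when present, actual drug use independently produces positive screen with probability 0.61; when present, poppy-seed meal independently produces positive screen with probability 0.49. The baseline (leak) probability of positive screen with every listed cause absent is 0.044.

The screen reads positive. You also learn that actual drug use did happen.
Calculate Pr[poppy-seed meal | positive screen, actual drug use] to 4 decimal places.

Pr[poppy-seed meal | positive screen, actual drug use] ≈ 0.0511

Under noisy-OR, P(positive screen | causes) = 1 − (1−0.044)·∏(1−qᵢ) over the active causes.
P(positive screen | actual drug use) = 0.62716*0.96 + 0.809852*0.04 = 0.602074 + 0.032394 = 0.634468
The poppy-seed meal-present share is 0.809852*0.04 = 0.032394.
P(poppy-seed meal | positive screen, actual drug use) = 0.032394 / 0.634468 ≈ 0.0511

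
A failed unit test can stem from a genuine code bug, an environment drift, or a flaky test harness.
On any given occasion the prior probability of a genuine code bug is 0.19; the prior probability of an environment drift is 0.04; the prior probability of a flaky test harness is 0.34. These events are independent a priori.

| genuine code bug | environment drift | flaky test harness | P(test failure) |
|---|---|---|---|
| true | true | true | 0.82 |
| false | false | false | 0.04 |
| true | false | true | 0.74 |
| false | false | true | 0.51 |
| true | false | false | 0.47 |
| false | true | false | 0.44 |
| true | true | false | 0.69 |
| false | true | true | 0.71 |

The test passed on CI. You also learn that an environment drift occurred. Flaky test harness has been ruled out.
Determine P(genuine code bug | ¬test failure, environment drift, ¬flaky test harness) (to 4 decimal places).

P(¬test failure | environment drift, ¬flaky test harness) = 0.56·0.81 + 0.31·0.19 = 0.453600 + 0.058900 = 0.512500
Restricting to configurations with genuine code bug present: 0.31·0.19 = 0.058900.
P(genuine code bug | ¬test failure, environment drift, ¬flaky test harness) = 0.058900 / 0.512500 ≈ 0.1149

P(genuine code bug | ¬test failure, environment drift, ¬flaky test harness) ≈ 0.1149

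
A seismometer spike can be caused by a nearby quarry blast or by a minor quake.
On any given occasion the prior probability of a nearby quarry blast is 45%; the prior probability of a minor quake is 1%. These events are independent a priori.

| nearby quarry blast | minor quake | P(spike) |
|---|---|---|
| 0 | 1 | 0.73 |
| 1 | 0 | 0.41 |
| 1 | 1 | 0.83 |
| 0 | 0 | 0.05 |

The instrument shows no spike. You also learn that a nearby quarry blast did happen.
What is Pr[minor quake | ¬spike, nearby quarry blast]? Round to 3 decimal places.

Enumerate both values of minor quake and weight by the priors:
  P(¬spike | nearby quarry blast) = 0.59×0.99 + 0.17×0.01
        = 0.584100 + 0.001700 = 0.585800
Keeping only the minor quake-present terms gives 0.001700, so
  P(minor quake | ¬spike, nearby quarry blast) = 0.001700 / 0.585800 ≈ 0.003

Pr[minor quake | ¬spike, nearby quarry blast] ≈ 0.003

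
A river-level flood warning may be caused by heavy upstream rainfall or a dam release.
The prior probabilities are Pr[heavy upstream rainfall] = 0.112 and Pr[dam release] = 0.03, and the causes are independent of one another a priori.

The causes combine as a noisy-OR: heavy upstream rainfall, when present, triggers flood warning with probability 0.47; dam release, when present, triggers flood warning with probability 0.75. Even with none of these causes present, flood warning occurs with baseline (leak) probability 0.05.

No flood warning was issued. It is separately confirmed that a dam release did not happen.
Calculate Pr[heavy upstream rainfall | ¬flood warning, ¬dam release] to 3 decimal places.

Pr[heavy upstream rainfall | ¬flood warning, ¬dam release] ≈ 0.063

Under noisy-OR, P(flood warning | causes) = 1 − (1−0.05)·∏(1−qᵢ) over the active causes.
P(¬flood warning | ¬dam release) = 0.95×0.888 + 0.5035×0.112 = 0.843600 + 0.056392 = 0.899992
Restricting to configurations with heavy upstream rainfall present: 0.5035×0.112 = 0.056392.
P(heavy upstream rainfall | ¬flood warning, ¬dam release) = 0.056392 / 0.899992 ≈ 0.063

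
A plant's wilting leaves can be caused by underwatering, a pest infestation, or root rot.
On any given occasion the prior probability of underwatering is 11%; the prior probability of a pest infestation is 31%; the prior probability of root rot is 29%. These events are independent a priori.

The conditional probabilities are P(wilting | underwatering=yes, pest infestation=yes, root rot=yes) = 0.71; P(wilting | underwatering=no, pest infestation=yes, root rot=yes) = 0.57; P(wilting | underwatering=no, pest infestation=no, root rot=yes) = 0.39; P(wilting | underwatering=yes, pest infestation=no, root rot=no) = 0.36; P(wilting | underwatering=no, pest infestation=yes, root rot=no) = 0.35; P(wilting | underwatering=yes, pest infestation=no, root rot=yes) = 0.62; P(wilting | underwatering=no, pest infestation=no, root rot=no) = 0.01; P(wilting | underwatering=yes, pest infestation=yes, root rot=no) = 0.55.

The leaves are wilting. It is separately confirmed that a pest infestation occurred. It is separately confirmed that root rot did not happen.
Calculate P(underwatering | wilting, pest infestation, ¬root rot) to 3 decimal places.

By total probability over both values of underwatering:
  P(wilting | pest infestation, ¬root rot) = 0.35×0.89 + 0.55×0.11
        = 0.311500 + 0.060500 = 0.372000
Configurations with underwatering contribute 0.060500, so
  P(underwatering | wilting, pest infestation, ¬root rot) = 0.060500 / 0.372000 ≈ 0.163

P(underwatering | wilting, pest infestation, ¬root rot) ≈ 0.163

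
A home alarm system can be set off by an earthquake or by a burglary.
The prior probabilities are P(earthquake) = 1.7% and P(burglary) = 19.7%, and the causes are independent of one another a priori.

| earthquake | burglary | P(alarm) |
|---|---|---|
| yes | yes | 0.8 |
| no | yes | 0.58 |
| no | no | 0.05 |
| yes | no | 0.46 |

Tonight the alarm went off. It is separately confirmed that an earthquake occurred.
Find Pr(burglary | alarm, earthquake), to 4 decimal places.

P(alarm | earthquake) = 0.46×0.803 + 0.8×0.197 = 0.369380 + 0.157600 = 0.526980
Restricting to configurations with burglary present: 0.8×0.197 = 0.157600.
So P(burglary | alarm, earthquake) = 0.157600/0.526980 ≈ 0.2991.

Pr(burglary | alarm, earthquake) ≈ 0.2991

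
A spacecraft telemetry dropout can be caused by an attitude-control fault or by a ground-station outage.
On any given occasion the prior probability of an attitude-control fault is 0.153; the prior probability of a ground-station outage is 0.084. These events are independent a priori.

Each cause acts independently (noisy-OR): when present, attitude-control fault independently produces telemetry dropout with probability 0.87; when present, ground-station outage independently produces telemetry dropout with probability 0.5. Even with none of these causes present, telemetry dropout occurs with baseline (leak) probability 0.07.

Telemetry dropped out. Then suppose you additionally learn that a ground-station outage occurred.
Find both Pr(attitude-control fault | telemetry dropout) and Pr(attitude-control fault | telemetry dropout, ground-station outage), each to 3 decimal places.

Pr(attitude-control fault | telemetry dropout) ≈ 0.594; Pr(attitude-control fault | telemetry dropout, ground-station outage) ≈ 0.241

Under noisy-OR, P(telemetry dropout | causes) = 1 − (1−0.07)·∏(1−qᵢ) over the active causes.
Enumerate the 4 (attitude-control fault, ground-station outage) configurations and weight by the priors:
  P(telemetry dropout) = 0.07*0.847*0.916 + 0.535*0.847*0.084 + 0.8791*0.153*0.916 + 0.93955*0.153*0.084
        = 0.054310 + 0.038064 + 0.123204 + 0.012075 = 0.227653
Keeping only the attitude-control fault-present terms gives 0.135279, so
  P(attitude-control fault | telemetry dropout) = 0.135279 / 0.227653 ≈ 0.594

Now condition on the additional information:
P(telemetry dropout | ground-station outage) = 0.535×0.847 + 0.93955×0.153 = 0.453145 + 0.143751 = 0.596896
Restricting to configurations with attitude-control fault present: 0.93955×0.153 = 0.143751.
Hence the posterior is 0.143751/0.596896 ≈ 0.241.
— ground-station outage explains away the evidence for attitude-control fault.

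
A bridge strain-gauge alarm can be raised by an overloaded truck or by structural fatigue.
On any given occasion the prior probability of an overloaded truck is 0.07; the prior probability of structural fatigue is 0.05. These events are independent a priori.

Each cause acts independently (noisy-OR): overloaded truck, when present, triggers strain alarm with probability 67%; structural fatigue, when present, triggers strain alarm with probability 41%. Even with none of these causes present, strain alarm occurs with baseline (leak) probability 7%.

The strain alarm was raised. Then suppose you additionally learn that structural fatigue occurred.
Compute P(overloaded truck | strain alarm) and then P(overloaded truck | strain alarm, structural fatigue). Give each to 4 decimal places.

Under noisy-OR, P(strain alarm | causes) = 1 − (1−0.07)·∏(1−qᵢ) over the active causes.
Sum P(strain alarm|·) weighted by the priors over the 4 (overloaded truck, structural fatigue) configurations:
  P(strain alarm) = 0.07*0.93*0.95 + 0.4513*0.93*0.05 + 0.6931*0.07*0.95 + 0.818929*0.07*0.05
        = 0.061845 + 0.020985 + 0.046091 + 0.002866 = 0.131787
The terms with overloaded truck present sum to 0.048957, so
  P(overloaded truck | strain alarm) = 0.048957 / 0.131787 ≈ 0.3715

With the extra evidence:
For the numerator, keep only overloaded truck=true terms: 0.818929·0.07 = 0.057325
Denominator P(strain alarm | structural fatigue): 0.4513·0.93 + 0.818929·0.07 = 0.477034
Posterior = 0.057325 / 0.477034 ≈ 0.1202

P(overloaded truck | strain alarm) ≈ 0.3715; P(overloaded truck | strain alarm, structural fatigue) ≈ 0.1202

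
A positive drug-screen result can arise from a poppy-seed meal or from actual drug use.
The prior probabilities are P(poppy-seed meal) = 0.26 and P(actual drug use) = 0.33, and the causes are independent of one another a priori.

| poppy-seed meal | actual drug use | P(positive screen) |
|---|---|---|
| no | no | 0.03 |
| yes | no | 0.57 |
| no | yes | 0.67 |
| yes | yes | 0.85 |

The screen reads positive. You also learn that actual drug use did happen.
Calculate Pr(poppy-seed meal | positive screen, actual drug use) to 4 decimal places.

P(positive screen | actual drug use) = 0.67*0.74 + 0.85*0.26 = 0.495800 + 0.221000 = 0.716800
Of this, 0.221000 comes from 0.85*0.26 (the poppy-seed meal=true cases).
Hence the posterior is 0.221000/0.716800 ≈ 0.3083.

Pr(poppy-seed meal | positive screen, actual drug use) ≈ 0.3083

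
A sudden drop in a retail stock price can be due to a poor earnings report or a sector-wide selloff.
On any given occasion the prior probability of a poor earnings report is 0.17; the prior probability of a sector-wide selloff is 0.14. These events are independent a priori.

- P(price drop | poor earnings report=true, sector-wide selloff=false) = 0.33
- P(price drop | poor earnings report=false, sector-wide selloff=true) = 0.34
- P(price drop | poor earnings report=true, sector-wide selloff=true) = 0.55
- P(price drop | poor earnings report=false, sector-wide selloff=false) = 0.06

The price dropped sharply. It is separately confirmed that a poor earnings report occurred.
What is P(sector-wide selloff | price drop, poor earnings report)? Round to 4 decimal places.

P(price drop | poor earnings report) = 0.33·0.86 + 0.55·0.14 = 0.283800 + 0.077000 = 0.360800
The sector-wide selloff-present share is 0.55·0.14 = 0.077000.
Hence the posterior is 0.077000/0.360800 ≈ 0.2134.

P(sector-wide selloff | price drop, poor earnings report) ≈ 0.2134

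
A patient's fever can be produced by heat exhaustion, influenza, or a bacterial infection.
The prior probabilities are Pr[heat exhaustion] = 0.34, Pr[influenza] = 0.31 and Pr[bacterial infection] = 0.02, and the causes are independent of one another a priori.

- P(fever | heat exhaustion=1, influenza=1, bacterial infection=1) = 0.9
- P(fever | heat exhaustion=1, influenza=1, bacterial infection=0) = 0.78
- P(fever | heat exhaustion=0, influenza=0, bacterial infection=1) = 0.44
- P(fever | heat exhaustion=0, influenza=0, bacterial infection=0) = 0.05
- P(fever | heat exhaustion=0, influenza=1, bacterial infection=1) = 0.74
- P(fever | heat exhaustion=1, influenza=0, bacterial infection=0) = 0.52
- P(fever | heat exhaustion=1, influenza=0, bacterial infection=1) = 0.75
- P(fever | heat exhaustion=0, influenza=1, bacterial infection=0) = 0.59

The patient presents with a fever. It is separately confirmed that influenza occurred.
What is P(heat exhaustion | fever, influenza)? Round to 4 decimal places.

For the numerator, keep only heat exhaustion=true terms: 0.259896 + 0.006120 = 0.266016
The normalizing constant is 0.59×0.66×0.98 + 0.74×0.66×0.02 + 0.78×0.34×0.98 + 0.9×0.34×0.02 = 0.657396
P(heat exhaustion | fever, influenza) = 0.266016/0.657396 ≈ 0.4047

P(heat exhaustion | fever, influenza) ≈ 0.4047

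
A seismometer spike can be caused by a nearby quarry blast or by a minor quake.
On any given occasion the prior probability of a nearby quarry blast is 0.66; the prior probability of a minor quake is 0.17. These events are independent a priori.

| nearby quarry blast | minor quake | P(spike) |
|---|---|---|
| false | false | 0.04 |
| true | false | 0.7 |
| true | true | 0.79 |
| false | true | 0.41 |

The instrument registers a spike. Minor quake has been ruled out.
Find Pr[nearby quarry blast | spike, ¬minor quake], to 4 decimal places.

Pr[nearby quarry blast | spike, ¬minor quake] ≈ 0.9714

P(spike | ¬minor quake) = 0.04*0.34 + 0.7*0.66 = 0.013600 + 0.462000 = 0.475600
The nearby quarry blast-present share is 0.7*0.66 = 0.462000.
So P(nearby quarry blast | spike, ¬minor quake) = 0.462000/0.475600 ≈ 0.9714.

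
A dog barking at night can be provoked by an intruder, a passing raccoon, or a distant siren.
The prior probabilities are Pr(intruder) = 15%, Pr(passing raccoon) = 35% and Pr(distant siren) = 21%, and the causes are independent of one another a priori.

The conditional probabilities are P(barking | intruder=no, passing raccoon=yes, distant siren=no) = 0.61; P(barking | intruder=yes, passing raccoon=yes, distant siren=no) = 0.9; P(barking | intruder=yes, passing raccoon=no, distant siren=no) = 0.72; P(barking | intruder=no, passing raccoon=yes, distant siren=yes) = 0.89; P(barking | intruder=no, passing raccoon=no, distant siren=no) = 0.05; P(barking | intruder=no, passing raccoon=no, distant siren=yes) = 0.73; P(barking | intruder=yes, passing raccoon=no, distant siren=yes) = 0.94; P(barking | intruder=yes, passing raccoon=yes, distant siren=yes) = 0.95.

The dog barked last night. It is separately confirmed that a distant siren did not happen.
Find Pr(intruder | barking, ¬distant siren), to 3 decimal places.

Pr(intruder | barking, ¬distant siren) ≈ 0.360

P(barking | ¬distant siren) = 0.05·0.85·0.65 + 0.61·0.85·0.35 + 0.72·0.15·0.65 + 0.9·0.15·0.35 = 0.027625 + 0.181475 + 0.070200 + 0.047250 = 0.326550
Of this, 0.117450 comes from 0.070200 + 0.047250 (the intruder=true cases).
Hence the posterior is 0.117450/0.326550 ≈ 0.360.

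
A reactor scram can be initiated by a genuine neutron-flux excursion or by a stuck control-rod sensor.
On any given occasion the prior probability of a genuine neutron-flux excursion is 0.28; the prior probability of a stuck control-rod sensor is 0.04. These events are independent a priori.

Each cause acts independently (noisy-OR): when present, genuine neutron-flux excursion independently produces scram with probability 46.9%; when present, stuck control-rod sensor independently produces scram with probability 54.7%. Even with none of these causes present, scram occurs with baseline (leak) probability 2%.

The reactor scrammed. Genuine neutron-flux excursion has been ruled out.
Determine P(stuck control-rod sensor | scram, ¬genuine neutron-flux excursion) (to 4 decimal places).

Under noisy-OR, P(scram | causes) = 1 − (1−0.02)·∏(1−qᵢ) over the active causes.
P(scram | ¬genuine neutron-flux excursion) = 0.02×0.96 + 0.55606×0.04 = 0.019200 + 0.022242 = 0.041442
The stuck control-rod sensor-present share is 0.55606×0.04 = 0.022242.
P(stuck control-rod sensor | scram, ¬genuine neutron-flux excursion) = 0.022242 / 0.041442 ≈ 0.5367

P(stuck control-rod sensor | scram, ¬genuine neutron-flux excursion) ≈ 0.5367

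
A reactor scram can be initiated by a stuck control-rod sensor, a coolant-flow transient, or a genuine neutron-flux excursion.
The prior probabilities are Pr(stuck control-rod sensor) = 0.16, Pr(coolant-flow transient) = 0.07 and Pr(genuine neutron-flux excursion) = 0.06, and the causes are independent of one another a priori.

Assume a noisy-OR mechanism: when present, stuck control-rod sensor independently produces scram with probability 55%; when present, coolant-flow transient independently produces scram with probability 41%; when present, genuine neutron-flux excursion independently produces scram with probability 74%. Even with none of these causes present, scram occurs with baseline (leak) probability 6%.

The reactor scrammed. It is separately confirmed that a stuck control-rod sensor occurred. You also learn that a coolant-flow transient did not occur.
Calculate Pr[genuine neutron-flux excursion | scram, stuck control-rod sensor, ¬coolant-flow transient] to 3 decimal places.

Pr[genuine neutron-flux excursion | scram, stuck control-rod sensor, ¬coolant-flow transient] ≈ 0.090

Under noisy-OR, P(scram | causes) = 1 − (1−0.06)·∏(1−qᵢ) over the active causes.
P(scram | stuck control-rod sensor, ¬coolant-flow transient) = 0.577×0.94 + 0.89002×0.06 = 0.542380 + 0.053401 = 0.595781
Of this, 0.053401 comes from 0.89002×0.06 (the genuine neutron-flux excursion=true cases).
Hence the posterior is 0.053401/0.595781 ≈ 0.090.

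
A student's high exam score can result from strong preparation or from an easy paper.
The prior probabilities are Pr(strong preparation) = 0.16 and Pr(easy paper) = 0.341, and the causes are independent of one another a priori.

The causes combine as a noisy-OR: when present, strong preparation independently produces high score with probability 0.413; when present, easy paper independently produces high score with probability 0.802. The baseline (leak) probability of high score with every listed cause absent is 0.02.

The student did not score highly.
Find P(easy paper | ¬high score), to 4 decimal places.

P(easy paper | ¬high score) ≈ 0.0929

Under noisy-OR, P(high score | causes) = 1 − (1−0.02)·∏(1−qᵢ) over the active causes.
P(¬high score) = 0.98·0.84·0.659 + 0.19404·0.84·0.341 + 0.57526·0.16·0.659 + 0.113901·0.16·0.341 = 0.542489 + 0.055581 + 0.060655 + 0.006214 = 0.664939
The easy paper-present share is 0.055581 + 0.006214 = 0.061795.
So P(easy paper | ¬high score) = 0.061795/0.664939 ≈ 0.0929.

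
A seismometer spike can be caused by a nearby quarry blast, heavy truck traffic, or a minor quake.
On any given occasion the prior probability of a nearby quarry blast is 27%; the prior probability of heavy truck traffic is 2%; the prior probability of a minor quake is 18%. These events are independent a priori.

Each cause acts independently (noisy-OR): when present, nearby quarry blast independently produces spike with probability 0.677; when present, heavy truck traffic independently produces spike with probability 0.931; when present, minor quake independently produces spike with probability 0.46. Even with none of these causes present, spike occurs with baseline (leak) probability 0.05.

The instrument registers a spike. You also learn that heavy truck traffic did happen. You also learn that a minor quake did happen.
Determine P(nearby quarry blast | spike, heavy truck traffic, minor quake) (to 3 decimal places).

P(nearby quarry blast | spike, heavy truck traffic, minor quake) ≈ 0.275

Under noisy-OR, P(spike | causes) = 1 − (1−0.05)·∏(1−qᵢ) over the active causes.
Numerator (weight on configurations with nearby quarry blast): 0.988567*0.27 = 0.266913
Normalizer over all consistent configurations: 0.964603*0.73 + 0.988567*0.27 = 0.971073
Posterior = 0.266913 / 0.971073 ≈ 0.275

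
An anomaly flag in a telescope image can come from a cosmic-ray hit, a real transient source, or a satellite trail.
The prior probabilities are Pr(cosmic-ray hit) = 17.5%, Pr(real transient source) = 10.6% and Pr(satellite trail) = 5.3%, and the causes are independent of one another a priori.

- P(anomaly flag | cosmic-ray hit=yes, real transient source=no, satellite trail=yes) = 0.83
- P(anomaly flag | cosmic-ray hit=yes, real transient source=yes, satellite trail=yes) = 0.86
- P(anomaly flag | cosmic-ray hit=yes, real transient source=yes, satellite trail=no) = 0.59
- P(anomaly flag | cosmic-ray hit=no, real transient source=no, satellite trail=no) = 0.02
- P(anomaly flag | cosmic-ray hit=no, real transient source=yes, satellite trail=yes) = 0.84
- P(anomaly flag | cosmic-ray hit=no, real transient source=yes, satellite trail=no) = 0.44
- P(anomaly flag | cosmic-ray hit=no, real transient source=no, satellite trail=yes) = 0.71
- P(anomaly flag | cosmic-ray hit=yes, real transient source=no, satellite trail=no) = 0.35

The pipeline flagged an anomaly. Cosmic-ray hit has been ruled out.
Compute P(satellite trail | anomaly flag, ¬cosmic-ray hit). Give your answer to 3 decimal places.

P(anomaly flag | ¬cosmic-ray hit) = 0.02×0.894×0.947 + 0.71×0.894×0.053 + 0.44×0.106×0.947 + 0.84×0.106×0.053 = 0.016932 + 0.033641 + 0.044168 + 0.004719 = 0.099460
The satellite trail-present share is 0.033641 + 0.004719 = 0.038360.
P(satellite trail | anomaly flag, ¬cosmic-ray hit) = 0.038360 / 0.099460 ≈ 0.386

P(satellite trail | anomaly flag, ¬cosmic-ray hit) ≈ 0.386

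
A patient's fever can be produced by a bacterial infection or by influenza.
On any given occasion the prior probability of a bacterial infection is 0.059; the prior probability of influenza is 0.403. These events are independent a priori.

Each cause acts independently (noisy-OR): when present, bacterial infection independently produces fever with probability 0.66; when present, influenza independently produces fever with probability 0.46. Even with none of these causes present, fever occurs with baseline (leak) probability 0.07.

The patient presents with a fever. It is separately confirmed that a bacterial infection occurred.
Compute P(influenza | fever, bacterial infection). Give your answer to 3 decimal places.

Under noisy-OR, P(fever | causes) = 1 − (1−0.07)·∏(1−qᵢ) over the active causes.
Enumerate both values of influenza and weight by the priors:
  P(fever | bacterial infection) = 0.6838*0.597 + 0.829252*0.403
        = 0.408229 + 0.334189 = 0.742418
Keeping only the influenza-present terms gives 0.334189, so
  P(influenza | fever, bacterial infection) = 0.334189 / 0.742418 ≈ 0.450

P(influenza | fever, bacterial infection) ≈ 0.450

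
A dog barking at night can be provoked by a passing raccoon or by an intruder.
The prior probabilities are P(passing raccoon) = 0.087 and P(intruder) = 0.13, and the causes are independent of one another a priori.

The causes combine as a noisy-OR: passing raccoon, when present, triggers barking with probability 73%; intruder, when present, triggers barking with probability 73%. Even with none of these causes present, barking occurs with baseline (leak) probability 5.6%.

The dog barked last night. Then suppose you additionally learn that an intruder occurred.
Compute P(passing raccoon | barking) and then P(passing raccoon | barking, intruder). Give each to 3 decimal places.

P(passing raccoon | barking) ≈ 0.335; P(passing raccoon | barking, intruder) ≈ 0.106

Under noisy-OR, P(barking | causes) = 1 − (1−0.056)·∏(1−qᵢ) over the active causes.
P(barking) = 0.056×0.913×0.87 + 0.74512×0.913×0.13 + 0.74512×0.087×0.87 + 0.931182×0.087×0.13 = 0.044481 + 0.088438 + 0.056398 + 0.010532 = 0.199849
Of this, 0.066930 comes from 0.056398 + 0.010532 (the passing raccoon=true cases).
Hence the posterior is 0.066930/0.199849 ≈ 0.335.

With the extra evidence:
Sum P(barking|·) weighted by the priors over both values of passing raccoon:
  P(barking | intruder) = 0.74512·0.913 + 0.931182·0.087
        = 0.680295 + 0.081013 = 0.761308
The terms with passing raccoon present sum to 0.081013, so
  P(passing raccoon | barking, intruder) = 0.081013 / 0.761308 ≈ 0.106
Conditioning on intruder lowers the posterior on passing raccoon: the classic explaining-away effect in a common-effect structure.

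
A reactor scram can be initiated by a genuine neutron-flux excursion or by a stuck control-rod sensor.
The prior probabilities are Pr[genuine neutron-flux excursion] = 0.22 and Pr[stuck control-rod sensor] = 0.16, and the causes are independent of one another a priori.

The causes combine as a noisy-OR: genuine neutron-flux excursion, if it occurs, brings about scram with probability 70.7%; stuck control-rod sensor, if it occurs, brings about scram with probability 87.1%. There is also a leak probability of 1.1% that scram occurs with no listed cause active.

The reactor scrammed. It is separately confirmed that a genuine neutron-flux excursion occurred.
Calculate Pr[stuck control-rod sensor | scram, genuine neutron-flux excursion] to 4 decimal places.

Under noisy-OR, P(scram | causes) = 1 − (1−0.011)·∏(1−qᵢ) over the active causes.
Weight on stuck control-rod sensor=true, given the evidence: 0.962619*0.16 = 0.154019
The normalizing constant is 0.710223*0.84 + 0.962619*0.16 = 0.750606
Posterior = 0.154019 / 0.750606 ≈ 0.2052

Pr[stuck control-rod sensor | scram, genuine neutron-flux excursion] ≈ 0.2052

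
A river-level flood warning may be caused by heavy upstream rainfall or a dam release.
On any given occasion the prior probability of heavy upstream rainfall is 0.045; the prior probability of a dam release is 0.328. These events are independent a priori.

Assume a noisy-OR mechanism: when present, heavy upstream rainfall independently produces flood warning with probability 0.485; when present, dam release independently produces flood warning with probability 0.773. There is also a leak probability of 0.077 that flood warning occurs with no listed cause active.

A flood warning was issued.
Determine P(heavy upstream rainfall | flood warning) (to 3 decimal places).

Under noisy-OR, P(flood warning | causes) = 1 − (1−0.077)·∏(1−qᵢ) over the active causes.
By total probability over the 4 (heavy upstream rainfall, dam release) configurations:
  P(flood warning) = 0.077*0.955*0.672 + 0.790479*0.955*0.328 + 0.524655*0.045*0.672 + 0.892097*0.045*0.328
        = 0.049416 + 0.247610 + 0.015866 + 0.013167 = 0.326059
Configurations with heavy upstream rainfall contribute 0.029033, so
  P(heavy upstream rainfall | flood warning) = 0.029033 / 0.326059 ≈ 0.089

P(heavy upstream rainfall | flood warning) ≈ 0.089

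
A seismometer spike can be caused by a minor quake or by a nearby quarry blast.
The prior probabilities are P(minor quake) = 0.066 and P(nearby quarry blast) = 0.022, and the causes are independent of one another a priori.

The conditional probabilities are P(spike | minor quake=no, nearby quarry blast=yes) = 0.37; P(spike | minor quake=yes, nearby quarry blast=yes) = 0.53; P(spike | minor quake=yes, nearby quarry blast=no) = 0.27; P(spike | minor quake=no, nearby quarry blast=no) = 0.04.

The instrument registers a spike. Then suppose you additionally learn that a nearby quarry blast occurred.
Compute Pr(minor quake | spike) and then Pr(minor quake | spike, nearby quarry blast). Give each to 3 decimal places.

P(spike) = 0.04*0.934*0.978 + 0.37*0.934*0.022 + 0.27*0.066*0.978 + 0.53*0.066*0.022 = 0.036538 + 0.007603 + 0.017428 + 0.000770 = 0.062339
Of this, 0.018198 comes from 0.017428 + 0.000770 (the minor quake=true cases).
P(minor quake | spike) = 0.018198 / 0.062339 ≈ 0.292

Now condition on the additional information:
Numerator (weight on configurations with minor quake): 0.53*0.066 = 0.034980
Denominator P(spike | nearby quarry blast): 0.37*0.934 + 0.53*0.066 = 0.380560
Posterior = 0.034980 / 0.380560 ≈ 0.092
— nearby quarry blast explains away the evidence for minor quake.

Pr(minor quake | spike) ≈ 0.292; Pr(minor quake | spike, nearby quarry blast) ≈ 0.092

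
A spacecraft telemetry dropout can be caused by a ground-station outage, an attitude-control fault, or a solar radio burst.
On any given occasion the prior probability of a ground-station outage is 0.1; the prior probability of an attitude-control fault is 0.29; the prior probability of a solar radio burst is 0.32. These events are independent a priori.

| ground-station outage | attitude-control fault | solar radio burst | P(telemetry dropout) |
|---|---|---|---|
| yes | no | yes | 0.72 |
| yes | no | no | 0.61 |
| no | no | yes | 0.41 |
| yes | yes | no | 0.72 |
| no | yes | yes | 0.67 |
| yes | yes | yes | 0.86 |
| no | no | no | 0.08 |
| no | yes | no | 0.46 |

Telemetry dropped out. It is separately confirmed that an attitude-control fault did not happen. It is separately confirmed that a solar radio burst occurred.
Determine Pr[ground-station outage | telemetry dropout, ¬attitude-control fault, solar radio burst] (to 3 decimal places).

By total probability over both values of ground-station outage:
  P(telemetry dropout | ¬attitude-control fault, solar radio burst) = 0.41*0.9 + 0.72*0.1
        = 0.369000 + 0.072000 = 0.441000
Configurations with ground-station outage contribute 0.072000, so
  P(ground-station outage | telemetry dropout, ¬attitude-control fault, solar radio burst) = 0.072000 / 0.441000 ≈ 0.163

Pr[ground-station outage | telemetry dropout, ¬attitude-control fault, solar radio burst] ≈ 0.163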